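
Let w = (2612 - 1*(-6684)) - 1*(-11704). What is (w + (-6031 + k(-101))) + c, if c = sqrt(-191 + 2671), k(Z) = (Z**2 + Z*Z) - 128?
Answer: 35243 + 4*sqrt(155) ≈ 35293.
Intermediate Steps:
k(Z) = -128 + 2*Z**2 (k(Z) = (Z**2 + Z**2) - 128 = 2*Z**2 - 128 = -128 + 2*Z**2)
w = 21000 (w = (2612 + 6684) + 11704 = 9296 + 11704 = 21000)
c = 4*sqrt(155) (c = sqrt(2480) = 4*sqrt(155) ≈ 49.800)
(w + (-6031 + k(-101))) + c = (21000 + (-6031 + (-128 + 2*(-101)**2))) + 4*sqrt(155) = (21000 + (-6031 + (-128 + 2*10201))) + 4*sqrt(155) = (21000 + (-6031 + (-128 + 20402))) + 4*sqrt(155) = (21000 + (-6031 + 20274)) + 4*sqrt(155) = (21000 + 14243) + 4*sqrt(155) = 35243 + 4*sqrt(155)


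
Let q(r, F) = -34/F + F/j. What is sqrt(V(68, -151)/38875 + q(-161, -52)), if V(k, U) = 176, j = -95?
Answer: sqrt(17787259804730)/3840850 ≈ 1.0981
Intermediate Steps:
q(r, F) = -34/F - F/95 (q(r, F) = -34/F + F/(-95) = -34/F + F*(-1/95) = -34/F - F/95)
sqrt(V(68, -151)/38875 + q(-161, -52)) = sqrt(176/38875 + (-34/(-52) - 1/95*(-52))) = sqrt(176*(1/38875) + (-34*(-1/52) + 52/95)) = sqrt(176/38875 + (17/26 + 52/95)) = sqrt(176/38875 + 2967/2470) = sqrt(23155369/19204250) = sqrt(17787259804730)/3840850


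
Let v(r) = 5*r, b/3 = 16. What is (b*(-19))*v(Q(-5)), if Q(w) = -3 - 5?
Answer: 36480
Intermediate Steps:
b = 48 (b = 3*16 = 48)
Q(w) = -8
(b*(-19))*v(Q(-5)) = (48*(-19))*(5*(-8)) = -912*(-40) = 36480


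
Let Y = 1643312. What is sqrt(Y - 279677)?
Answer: 9*sqrt(16835) ≈ 1167.7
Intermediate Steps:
sqrt(Y - 279677) = sqrt(1643312 - 279677) = sqrt(1363635) = 9*sqrt(16835)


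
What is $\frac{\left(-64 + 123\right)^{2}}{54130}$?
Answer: $\frac{3481}{54130} \approx 0.064308$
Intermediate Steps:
$\frac{\left(-64 + 123\right)^{2}}{54130} = 59^{2} \cdot \frac{1}{54130} = 3481 \cdot \frac{1}{54130} = \frac{3481}{54130}$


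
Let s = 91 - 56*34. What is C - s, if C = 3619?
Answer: 5432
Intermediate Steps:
s = -1813 (s = 91 - 1904 = -1813)
C - s = 3619 - 1*(-1813) = 3619 + 1813 = 5432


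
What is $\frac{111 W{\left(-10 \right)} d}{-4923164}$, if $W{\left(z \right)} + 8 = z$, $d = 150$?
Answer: $\frac{74925}{1230791} \approx 0.060875$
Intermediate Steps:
$W{\left(z \right)} = -8 + z$
$\frac{111 W{\left(-10 \right)} d}{-4923164} = \frac{111 \left(-8 - 10\right) 150}{-4923164} = 111 \left(-18\right) 150 \left(- \frac{1}{4923164}\right) = \left(-1998\right) 150 \left(- \frac{1}{4923164}\right) = \left(-299700\right) \left(- \frac{1}{4923164}\right) = \frac{74925}{1230791}$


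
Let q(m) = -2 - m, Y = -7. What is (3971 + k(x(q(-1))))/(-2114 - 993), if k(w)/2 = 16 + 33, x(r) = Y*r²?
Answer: -313/239 ≈ -1.3096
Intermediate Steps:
x(r) = -7*r²
k(w) = 98 (k(w) = 2*(16 + 33) = 2*49 = 98)
(3971 + k(x(q(-1))))/(-2114 - 993) = (3971 + 98)/(-2114 - 993) = 4069/(-3107) = 4069*(-1/3107) = -313/239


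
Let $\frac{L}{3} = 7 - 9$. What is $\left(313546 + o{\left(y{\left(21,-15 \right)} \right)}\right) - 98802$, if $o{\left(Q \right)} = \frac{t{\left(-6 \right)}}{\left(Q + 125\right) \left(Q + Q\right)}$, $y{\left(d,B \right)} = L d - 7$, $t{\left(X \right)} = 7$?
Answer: $\frac{65282177}{304} \approx 2.1474 \cdot 10^{5}$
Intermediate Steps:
$L = -6$ ($L = 3 \left(7 - 9\right) = 3 \left(-2\right) = -6$)
$y{\left(d,B \right)} = -7 - 6 d$ ($y{\left(d,B \right)} = - 6 d - 7 = -7 - 6 d$)
$o{\left(Q \right)} = \frac{7}{2 Q \left(125 + Q\right)}$ ($o{\left(Q \right)} = \frac{7}{\left(Q + 125\right) \left(Q + Q\right)} = \frac{7}{\left(125 + Q\right) 2 Q} = \frac{7}{2 Q \left(125 + Q\right)}$)
$\left(313546 + o{\left(y{\left(21,-15 \right)} \right)}\right) - 98802 = \left(313546 + \frac{7}{2 \left(-7 - 126\right) \left(125 - 133\right)}\right) - 98802 = \left(313546 + \frac{7}{2 \left(-133\right) \left(125 - 133\right)}\right) - 98802 = \left(313546 + \frac{7}{2} \left(- \frac{1}{133}\right) \frac{1}{-8}\right) - 98802 = \left(313546 + \frac{7}{2} \left(- \frac{1}{133}\right) \left(- \frac{1}{8}\right)\right) - 98802 = \left(313546 + \frac{1}{304}\right) - 98802 = \frac{95317985}{304} - 98802 = \frac{65282177}{304}$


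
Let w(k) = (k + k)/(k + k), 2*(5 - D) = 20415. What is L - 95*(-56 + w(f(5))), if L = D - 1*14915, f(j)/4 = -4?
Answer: -39785/2 ≈ -19893.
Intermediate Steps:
D = -20405/2 (D = 5 - 1/2*20415 = 5 - 20415/2 = -20405/2 ≈ -10203.)
f(j) = -16 (f(j) = 4*(-4) = -16)
w(k) = 1 (w(k) = (2*k)/((2*k)) = (2*k)*(1/(2*k)) = 1)
L = -50235/2 (L = -20405/2 - 1*14915 = -20405/2 - 14915 = -50235/2 ≈ -25118.)
L - 95*(-56 + w(f(5))) = -50235/2 - 95*(-56 + 1) = -50235/2 - 95*(-55) = -50235/2 + 5225 = -39785/2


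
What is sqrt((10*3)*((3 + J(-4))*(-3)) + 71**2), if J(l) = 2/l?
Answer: 4*sqrt(301) ≈ 69.397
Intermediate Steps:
sqrt((10*3)*((3 + J(-4))*(-3)) + 71**2) = sqrt((10*3)*((3 + 2/(-4))*(-3)) + 71**2) = sqrt(30*((3 + 2*(-1/4))*(-3)) + 5041) = sqrt(30*((3 - 1/2)*(-3)) + 5041) = sqrt(30*((5/2)*(-3)) + 5041) = sqrt(30*(-15/2) + 5041) = sqrt(-225 + 5041) = sqrt(4816) = 4*sqrt(301)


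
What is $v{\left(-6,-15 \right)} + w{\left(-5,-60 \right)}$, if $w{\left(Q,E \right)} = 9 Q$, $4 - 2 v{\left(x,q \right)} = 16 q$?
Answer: $77$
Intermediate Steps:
$v{\left(x,q \right)} = 2 - 8 q$ ($v{\left(x,q \right)} = 2 - \frac{16 q}{2} = 2 - 8 q$)
$v{\left(-6,-15 \right)} + w{\left(-5,-60 \right)} = \left(2 - -120\right) + 9 \left(-5\right) = \left(2 + 120\right) - 45 = 122 - 45 = 77$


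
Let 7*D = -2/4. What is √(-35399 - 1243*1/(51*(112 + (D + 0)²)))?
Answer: 5*I*√1774932172924827/1119603 ≈ 188.15*I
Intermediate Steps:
D = -1/14 (D = (-2/4)/7 = (-2*¼)/7 = (⅐)*(-½) = -1/14 ≈ -0.071429)
√(-35399 - 1243*1/(51*(112 + (D + 0)²))) = √(-35399 - 1243*1/(51*(112 + (-1/14 + 0)²))) = √(-35399 - 1243*1/(51*(112 + (-1/14)²))) = √(-35399 - 1243*1/(51*(112 + 1/196))) = √(-35399 - 1243/((21953/196)*51)) = √(-35399 - 1243/1119603/196) = √(-35399 - 1243*196/1119603) = √(-35399 - 243628/1119603) = √(-39633070225/1119603) = 5*I*√1774932172924827/1119603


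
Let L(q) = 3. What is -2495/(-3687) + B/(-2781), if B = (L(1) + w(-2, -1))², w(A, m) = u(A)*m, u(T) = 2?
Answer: 2311636/3417849 ≈ 0.67634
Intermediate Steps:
w(A, m) = 2*m
B = 1 (B = (3 + 2*(-1))² = (3 - 2)² = 1² = 1)
-2495/(-3687) + B/(-2781) = -2495/(-3687) + 1/(-2781) = -2495*(-1/3687) + 1*(-1/2781) = 2495/3687 - 1/2781 = 2311636/3417849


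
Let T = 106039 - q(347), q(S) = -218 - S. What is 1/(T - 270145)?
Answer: -1/163541 ≈ -6.1147e-6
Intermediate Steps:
T = 106604 (T = 106039 - (-218 - 1*347) = 106039 - (-218 - 347) = 106039 - 1*(-565) = 106039 + 565 = 106604)
1/(T - 270145) = 1/(106604 - 270145) = 1/(-163541) = -1/163541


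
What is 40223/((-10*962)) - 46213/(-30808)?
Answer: -198655281/74093240 ≈ -2.6812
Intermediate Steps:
40223/((-10*962)) - 46213/(-30808) = 40223/(-9620) - 46213*(-1/30808) = 40223*(-1/9620) + 46213/30808 = -40223/9620 + 46213/30808 = -198655281/74093240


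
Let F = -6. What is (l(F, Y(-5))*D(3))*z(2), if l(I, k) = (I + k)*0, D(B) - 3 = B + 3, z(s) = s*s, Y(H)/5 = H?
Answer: 0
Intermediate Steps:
Y(H) = 5*H
z(s) = s²
D(B) = 6 + B (D(B) = 3 + (B + 3) = 3 + (3 + B) = 6 + B)
l(I, k) = 0
(l(F, Y(-5))*D(3))*z(2) = (0*(6 + 3))*2² = (0*9)*4 = 0*4 = 0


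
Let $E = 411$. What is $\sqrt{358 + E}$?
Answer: $\sqrt{769} \approx 27.731$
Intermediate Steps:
$\sqrt{358 + E} = \sqrt{358 + 411} = \sqrt{769}$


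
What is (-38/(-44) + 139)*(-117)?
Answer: -360009/22 ≈ -16364.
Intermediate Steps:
(-38/(-44) + 139)*(-117) = (-38*(-1/44) + 139)*(-117) = (19/22 + 139)*(-117) = (3077/22)*(-117) = -360009/22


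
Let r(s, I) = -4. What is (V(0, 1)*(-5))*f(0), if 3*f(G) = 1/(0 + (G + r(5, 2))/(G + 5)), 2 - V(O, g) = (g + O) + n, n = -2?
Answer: 25/4 ≈ 6.2500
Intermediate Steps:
V(O, g) = 4 - O - g (V(O, g) = 2 - ((g + O) - 2) = 2 - ((O + g) - 2) = 2 - (-2 + O + g) = 2 + (2 - O - g) = 4 - O - g)
f(G) = (5 + G)/(3*(-4 + G)) (f(G) = 1/(3*(0 + (G - 4)/(G + 5))) = 1/(3*(0 + (-4 + G)/(5 + G))) = 1/(3*(((-4 + G)/(5 + G)))) = ((5 + G)/(-4 + G))/3 = (5 + G)/(3*(-4 + G)))
(V(0, 1)*(-5))*f(0) = ((4 - 1*0 - 1*1)*(-5))*((5 + 0)/(3*(-4 + 0))) = ((4 + 0 - 1)*(-5))*((1/3)*5/(-4)) = (3*(-5))*((1/3)*(-1/4)*5) = -15*(-5/12) = 25/4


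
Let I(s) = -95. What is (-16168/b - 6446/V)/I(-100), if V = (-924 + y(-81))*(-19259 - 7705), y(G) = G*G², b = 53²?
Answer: 116043321881647/1915310381295150 ≈ 0.060587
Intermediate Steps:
b = 2809
y(G) = G³
V = 14354689860 (V = (-924 + (-81)³)*(-19259 - 7705) = (-924 - 531441)*(-26964) = -532365*(-26964) = 14354689860)
(-16168/b - 6446/V)/I(-100) = (-16168/2809 - 6446/14354689860)/(-95) = (-16168*1/2809 - 6446*1/14354689860)*(-1/95) = (-16168/2809 - 3223/7177344930)*(-1/95) = -116043321881647/20161161908370*(-1/95) = 116043321881647/1915310381295150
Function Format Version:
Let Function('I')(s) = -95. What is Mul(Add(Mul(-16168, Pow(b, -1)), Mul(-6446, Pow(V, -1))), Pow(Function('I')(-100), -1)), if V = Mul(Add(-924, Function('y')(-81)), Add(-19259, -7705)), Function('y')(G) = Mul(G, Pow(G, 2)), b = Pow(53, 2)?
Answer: Rational(116043321881647, 1915310381295150) ≈ 0.060587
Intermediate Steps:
b = 2809
Function('y')(G) = Pow(G, 3)
V = 14354689860 (V = Mul(Add(-924, Pow(-81, 3)), Add(-19259, -7705)) = Mul(Add(-924, -531441), -26964) = Mul(-532365, -26964) = 14354689860)
Mul(Add(Mul(-16168, Pow(b, -1)), Mul(-6446, Pow(V, -1))), Pow(Function('I')(-100), -1)) = Mul(Add(Mul(-16168, Pow(2809, -1)), Mul(-6446, Pow(14354689860, -1))), Pow(-95, -1)) = Mul(Add(Mul(-16168, Rational(1, 2809)), Mul(-6446, Rational(1, 14354689860))), Rational(-1, 95)) = Mul(Add(Rational(-16168, 2809), Rational(-3223, 7177344930)), Rational(-1, 95)) = Mul(Rational(-116043321881647, 20161161908370), Rational(-1, 95)) = Rational(116043321881647, 1915310381295150)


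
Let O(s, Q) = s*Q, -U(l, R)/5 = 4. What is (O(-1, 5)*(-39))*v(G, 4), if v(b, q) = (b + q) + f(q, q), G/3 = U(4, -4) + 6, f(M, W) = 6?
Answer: -6240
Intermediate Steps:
U(l, R) = -20 (U(l, R) = -5*4 = -20)
O(s, Q) = Q*s
G = -42 (G = 3*(-20 + 6) = 3*(-14) = -42)
v(b, q) = 6 + b + q (v(b, q) = (b + q) + 6 = 6 + b + q)
(O(-1, 5)*(-39))*v(G, 4) = ((5*(-1))*(-39))*(6 - 42 + 4) = -5*(-39)*(-32) = 195*(-32) = -6240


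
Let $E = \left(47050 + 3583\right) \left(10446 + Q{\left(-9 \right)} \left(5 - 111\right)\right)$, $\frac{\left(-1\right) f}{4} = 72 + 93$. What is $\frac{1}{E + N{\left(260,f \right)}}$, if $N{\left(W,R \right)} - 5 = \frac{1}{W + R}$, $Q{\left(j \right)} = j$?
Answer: $\frac{400}{230886481999} \approx 1.7325 \cdot 10^{-9}$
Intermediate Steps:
$f = -660$ ($f = - 4 \left(72 + 93\right) = \left(-4\right) 165 = -660$)
$E = 577216200$ ($E = \left(47050 + 3583\right) \left(10446 - 9 \left(5 - 111\right)\right) = 50633 \left(10446 - -954\right) = 50633 \left(10446 + 954\right) = 50633 \cdot 11400 = 577216200$)
$N{\left(W,R \right)} = 5 + \frac{1}{R + W}$ ($N{\left(W,R \right)} = 5 + \frac{1}{W + R} = 5 + \frac{1}{R + W}$)
$\frac{1}{E + N{\left(260,f \right)}} = \frac{1}{577216200 + \frac{1 + 5 \left(-660\right) + 5 \cdot 260}{-660 + 260}} = \frac{1}{577216200 + \frac{1 - 3300 + 1300}{-400}} = \frac{1}{577216200 - - \frac{1999}{400}} = \frac{1}{577216200 + \frac{1999}{400}} = \frac{1}{\frac{230886481999}{400}} = \frac{400}{230886481999}$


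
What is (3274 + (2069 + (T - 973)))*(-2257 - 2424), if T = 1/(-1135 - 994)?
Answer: -43550755449/2129 ≈ -2.0456e+7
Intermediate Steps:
T = -1/2129 (T = 1/(-2129) = -1/2129 ≈ -0.00046970)
(3274 + (2069 + (T - 973)))*(-2257 - 2424) = (3274 + (2069 + (-1/2129 - 973)))*(-2257 - 2424) = (3274 + (2069 - 2071518/2129))*(-4681) = (3274 + 2333383/2129)*(-4681) = (9303729/2129)*(-4681) = -43550755449/2129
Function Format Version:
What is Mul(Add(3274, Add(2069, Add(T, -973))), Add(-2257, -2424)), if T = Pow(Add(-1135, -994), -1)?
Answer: Rational(-43550755449, 2129) ≈ -2.0456e+7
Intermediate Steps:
T = Rational(-1, 2129) (T = Pow(-2129, -1) = Rational(-1, 2129) ≈ -0.00046970)
Mul(Add(3274, Add(2069, Add(T, -973))), Add(-2257, -2424)) = Mul(Add(3274, Add(2069, Add(Rational(-1, 2129), -973))), Add(-2257, -2424)) = Mul(Add(3274, Add(2069, Rational(-2071518, 2129))), -4681) = Mul(Add(3274, Rational(2333383, 2129)), -4681) = Mul(Rational(9303729, 2129), -4681) = Rational(-43550755449, 2129)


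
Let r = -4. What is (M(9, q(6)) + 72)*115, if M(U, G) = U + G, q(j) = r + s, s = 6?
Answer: 9545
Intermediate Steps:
q(j) = 2 (q(j) = -4 + 6 = 2)
M(U, G) = G + U
(M(9, q(6)) + 72)*115 = ((2 + 9) + 72)*115 = (11 + 72)*115 = 83*115 = 9545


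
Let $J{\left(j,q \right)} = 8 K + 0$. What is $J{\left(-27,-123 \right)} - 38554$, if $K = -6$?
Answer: $-38602$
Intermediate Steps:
$J{\left(j,q \right)} = -48$ ($J{\left(j,q \right)} = 8 \left(-6\right) + 0 = -48 + 0 = -48$)
$J{\left(-27,-123 \right)} - 38554 = -48 - 38554 = -38602$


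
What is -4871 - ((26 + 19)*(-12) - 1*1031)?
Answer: -3300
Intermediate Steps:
-4871 - ((26 + 19)*(-12) - 1*1031) = -4871 - (45*(-12) - 1031) = -4871 - (-540 - 1031) = -4871 - 1*(-1571) = -4871 + 1571 = -3300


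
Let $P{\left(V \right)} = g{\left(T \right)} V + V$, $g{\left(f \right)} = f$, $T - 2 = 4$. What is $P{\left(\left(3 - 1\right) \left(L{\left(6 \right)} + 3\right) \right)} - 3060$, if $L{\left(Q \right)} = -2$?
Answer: $-3046$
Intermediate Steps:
$T = 6$ ($T = 2 + 4 = 6$)
$P{\left(V \right)} = 7 V$ ($P{\left(V \right)} = 6 V + V = 7 V$)
$P{\left(\left(3 - 1\right) \left(L{\left(6 \right)} + 3\right) \right)} - 3060 = 7 \left(3 - 1\right) \left(-2 + 3\right) - 3060 = 7 \cdot 2 \cdot 1 - 3060 = 7 \cdot 2 - 3060 = 14 - 3060 = -3046$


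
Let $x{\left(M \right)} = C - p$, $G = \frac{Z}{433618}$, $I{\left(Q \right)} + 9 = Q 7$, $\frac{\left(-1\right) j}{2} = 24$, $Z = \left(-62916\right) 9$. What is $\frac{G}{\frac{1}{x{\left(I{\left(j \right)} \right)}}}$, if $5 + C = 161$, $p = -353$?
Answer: $- \frac{144109098}{216809} \approx -664.68$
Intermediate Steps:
$C = 156$ ($C = -5 + 161 = 156$)
$Z = -566244$
$j = -48$ ($j = \left(-2\right) 24 = -48$)
$I{\left(Q \right)} = -9 + 7 Q$ ($I{\left(Q \right)} = -9 + Q 7 = -9 + 7 Q$)
$G = - \frac{283122}{216809}$ ($G = - \frac{566244}{433618} = \left(-566244\right) \frac{1}{433618} = - \frac{283122}{216809} \approx -1.3059$)
$x{\left(M \right)} = 509$ ($x{\left(M \right)} = 156 - -353 = 156 + 353 = 509$)
$\frac{G}{\frac{1}{x{\left(I{\left(j \right)} \right)}}} = - \frac{283122}{216809 \cdot \frac{1}{509}} = - \frac{283122 \frac{1}{\frac{1}{509}}}{216809} = \left(- \frac{283122}{216809}\right) 509 = - \frac{144109098}{216809}$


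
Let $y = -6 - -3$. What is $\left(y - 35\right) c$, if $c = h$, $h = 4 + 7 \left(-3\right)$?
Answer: $646$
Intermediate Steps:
$h = -17$ ($h = 4 - 21 = -17$)
$y = -3$ ($y = -6 + 3 = -3$)
$c = -17$
$\left(y - 35\right) c = \left(-3 - 35\right) \left(-17\right) = \left(-38\right) \left(-17\right) = 646$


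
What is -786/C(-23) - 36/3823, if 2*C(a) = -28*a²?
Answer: 1369131/14156569 ≈ 0.096713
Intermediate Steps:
C(a) = -14*a² (C(a) = (-28*a²)/2 = -14*a²)
-786/C(-23) - 36/3823 = -786/((-14*(-23)²)) - 36/3823 = -786/((-14*529)) - 36*1/3823 = -786/(-7406) - 36/3823 = -786*(-1/7406) - 36/3823 = 393/3703 - 36/3823 = 1369131/14156569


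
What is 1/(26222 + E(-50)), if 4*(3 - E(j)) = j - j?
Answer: 1/26225 ≈ 3.8132e-5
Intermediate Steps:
E(j) = 3 (E(j) = 3 - (j - j)/4 = 3 - 1/4*0 = 3 + 0 = 3)
1/(26222 + E(-50)) = 1/(26222 + 3) = 1/26225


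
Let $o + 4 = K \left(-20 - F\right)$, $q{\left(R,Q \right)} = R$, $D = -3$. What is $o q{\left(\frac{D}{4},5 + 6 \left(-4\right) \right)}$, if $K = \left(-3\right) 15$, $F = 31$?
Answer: $- \frac{6873}{4} \approx -1718.3$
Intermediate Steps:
$K = -45$
$o = 2291$ ($o = -4 - 45 \left(-20 - 31\right) = -4 - -2295 = -4 + 2295 = 2291$)
$o q{\left(\frac{D}{4},5 + 6 \left(-4\right) \right)} = 2291 \left(- \frac{3}{4}\right) = - \frac{6873}{4}$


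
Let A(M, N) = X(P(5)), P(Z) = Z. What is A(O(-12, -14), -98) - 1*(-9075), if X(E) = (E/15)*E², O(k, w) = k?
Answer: 27250/3 ≈ 9083.3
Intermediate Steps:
X(E) = E³/15 (X(E) = (E*(1/15))*E² = (E/15)*E² = E³/15)
A(M, N) = 25/3 (A(M, N) = (1/15)*5³ = (1/15)*125 = 25/3)
A(O(-12, -14), -98) - 1*(-9075) = 25/3 - 1*(-9075) = 25/3 + 9075 = 27250/3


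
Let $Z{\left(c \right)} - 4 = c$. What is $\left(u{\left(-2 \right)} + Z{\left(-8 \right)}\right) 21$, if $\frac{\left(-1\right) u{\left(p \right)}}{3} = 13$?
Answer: $-903$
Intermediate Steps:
$Z{\left(c \right)} = 4 + c$
$u{\left(p \right)} = -39$ ($u{\left(p \right)} = \left(-3\right) 13 = -39$)
$\left(u{\left(-2 \right)} + Z{\left(-8 \right)}\right) 21 = \left(-39 + \left(4 - 8\right)\right) 21 = \left(-39 - 4\right) 21 = \left(-43\right) 21 = -903$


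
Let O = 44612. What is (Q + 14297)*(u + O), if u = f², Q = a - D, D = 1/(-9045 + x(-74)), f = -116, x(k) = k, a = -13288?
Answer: 534287848896/9119 ≈ 5.8591e+7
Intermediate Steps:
D = -1/9119 (D = 1/(-9045 - 74) = 1/(-9119) = -1/9119 ≈ -0.00010966)
Q = -121173271/9119 (Q = -13288 - 1*(-1/9119) = -13288 + 1/9119 = -121173271/9119 ≈ -13288.)
u = 13456 (u = (-116)² = 13456)
(Q + 14297)*(u + O) = (-121173271/9119 + 14297)*(13456 + 44612) = (9201072/9119)*58068 = 534287848896/9119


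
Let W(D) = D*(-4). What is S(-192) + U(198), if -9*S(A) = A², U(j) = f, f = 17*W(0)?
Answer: -4096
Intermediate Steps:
W(D) = -4*D
f = 0 (f = 17*(-4*0) = 17*0 = 0)
U(j) = 0
S(A) = -A²/9
S(-192) + U(198) = -⅑*(-192)² + 0 = -⅑*36864 + 0 = -4096 + 0 = -4096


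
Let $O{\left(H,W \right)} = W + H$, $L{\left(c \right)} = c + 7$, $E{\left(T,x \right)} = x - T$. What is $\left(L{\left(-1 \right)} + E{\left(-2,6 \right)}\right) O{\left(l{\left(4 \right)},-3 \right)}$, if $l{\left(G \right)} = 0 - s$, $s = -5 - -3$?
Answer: $-14$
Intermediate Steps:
$s = -2$ ($s = -5 + 3 = -2$)
$l{\left(G \right)} = 2$ ($l{\left(G \right)} = 0 - -2 = 0 + 2 = 2$)
$L{\left(c \right)} = 7 + c$
$O{\left(H,W \right)} = H + W$
$\left(L{\left(-1 \right)} + E{\left(-2,6 \right)}\right) O{\left(l{\left(4 \right)},-3 \right)} = \left(\left(7 - 1\right) + \left(6 - -2\right)\right) \left(2 - 3\right) = \left(6 + \left(6 + 2\right)\right) \left(-1\right) = \left(6 + 8\right) \left(-1\right) = 14 \left(-1\right) = -14$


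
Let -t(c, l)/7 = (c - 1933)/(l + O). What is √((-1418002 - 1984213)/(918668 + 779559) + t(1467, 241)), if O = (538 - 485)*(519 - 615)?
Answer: 3*I*√20148548114505468639/8231306269 ≈ 1.636*I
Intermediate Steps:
O = -5088 (O = 53*(-96) = -5088)
t(c, l) = -7*(-1933 + c)/(-5088 + l) (t(c, l) = -7*(c - 1933)/(l - 5088) = -7*(-1933 + c)/(-5088 + l))
√((-1418002 - 1984213)/(918668 + 779559) + t(1467, 241)) = √((-1418002 - 1984213)/(918668 + 779559) + 7*(1933 - 1*1467)/(-5088 + 241)) = √(-3402215/1698227 + 7*(1933 - 1467)/(-4847)) = √(-3402215*1/1698227 + 7*(-1/4847)*466) = √(-3402215/1698227 - 3262/4847) = √(-22030152579/8231306269) = 3*I*√20148548114505468639/8231306269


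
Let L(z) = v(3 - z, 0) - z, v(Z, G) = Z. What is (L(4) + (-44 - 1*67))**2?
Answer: 13456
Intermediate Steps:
L(z) = 3 - 2*z (L(z) = (3 - z) - z = 3 - 2*z)
(L(4) + (-44 - 1*67))**2 = ((3 - 2*4) + (-44 - 1*67))**2 = ((3 - 8) + (-44 - 67))**2 = (-5 - 111)**2 = (-116)**2 = 13456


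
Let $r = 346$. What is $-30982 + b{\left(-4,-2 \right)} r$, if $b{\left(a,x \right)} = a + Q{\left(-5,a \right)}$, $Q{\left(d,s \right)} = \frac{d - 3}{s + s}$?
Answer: $-32020$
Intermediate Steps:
$Q{\left(d,s \right)} = \frac{-3 + d}{2 s}$
$b{\left(a,x \right)} = a - \frac{4}{a}$ ($b{\left(a,x \right)} = a + \frac{-3 - 5}{2 a} = a + \frac{1}{2} \frac{1}{a} \left(-8\right) = a - \frac{4}{a}$)
$-30982 + b{\left(-4,-2 \right)} r = -30982 + \left(-4 - \frac{4}{-4}\right) 346 = -30982 + \left(-4 - -1\right) 346 = -30982 + \left(-4 + 1\right) 346 = -30982 - 1038 = -32020$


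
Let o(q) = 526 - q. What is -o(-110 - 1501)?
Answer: -2137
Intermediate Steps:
-o(-110 - 1501) = -(526 - (-110 - 1501)) = -(526 - 1*(-1611)) = -(526 + 1611) = -1*2137 = -2137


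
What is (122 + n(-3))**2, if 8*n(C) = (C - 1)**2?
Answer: 15376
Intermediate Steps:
n(C) = (-1 + C)**2/8 (n(C) = (C - 1)**2/8 = (-1 + C)**2/8)
(122 + n(-3))**2 = (122 + (-1 - 3)**2/8)**2 = (122 + (1/8)*(-4)**2)**2 = (122 + (1/8)*16)**2 = (122 + 2)**2 = 124**2 = 15376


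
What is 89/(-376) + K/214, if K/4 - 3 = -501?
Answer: -384019/40232 ≈ -9.5451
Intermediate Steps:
K = -1992 (K = 12 + 4*(-501) = 12 - 2004 = -1992)
89/(-376) + K/214 = 89/(-376) - 1992/214 = 89*(-1/376) - 1992*1/214 = -89/376 - 996/107 = -384019/40232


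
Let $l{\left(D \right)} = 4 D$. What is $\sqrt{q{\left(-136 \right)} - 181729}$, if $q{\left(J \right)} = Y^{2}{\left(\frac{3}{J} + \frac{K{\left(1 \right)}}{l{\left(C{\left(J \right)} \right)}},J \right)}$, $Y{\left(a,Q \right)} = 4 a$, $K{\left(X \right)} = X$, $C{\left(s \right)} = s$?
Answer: $\frac{i \sqrt{3361259415}}{136} \approx 426.3 i$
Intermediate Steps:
$q{\left(J \right)} = \frac{169}{J^{2}}$ ($q{\left(J \right)} = \left(4 \left(\frac{3}{J} + 1 \frac{1}{4 J}\right)\right)^{2} = \left(4 \left(\frac{3}{J} + \frac{1}{4 J}\right)\right)^{2} = \left(4 \frac{13}{4 J}\right)^{2} = \left(\frac{13}{J}\right)^{2} = \frac{169}{J^{2}}$)
$\sqrt{q{\left(-136 \right)} - 181729} = \sqrt{\frac{169}{18496} - 181729} = \sqrt{- \frac{3361259415}{18496}} = \frac{i \sqrt{3361259415}}{136}$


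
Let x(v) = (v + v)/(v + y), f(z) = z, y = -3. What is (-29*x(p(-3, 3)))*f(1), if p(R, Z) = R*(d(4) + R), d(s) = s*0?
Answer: -87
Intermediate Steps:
d(s) = 0
p(R, Z) = R**2 (p(R, Z) = R*(0 + R) = R*R = R**2)
x(v) = 2*v/(-3 + v) (x(v) = (v + v)/(v - 3) = (2*v)/(-3 + v) = 2*v/(-3 + v))
(-29*x(p(-3, 3)))*f(1) = -58*(-3)**2/(-3 + (-3)**2)*1 = -58*9/(-3 + 9)*1 = -58*9/6*1 = -29*3*1 = -87*1 = -87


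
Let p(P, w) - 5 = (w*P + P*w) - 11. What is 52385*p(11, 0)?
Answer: -314310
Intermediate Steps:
p(P, w) = -6 + 2*P*w (p(P, w) = 5 + ((w*P + P*w) - 11) = 5 + ((P*w + P*w) - 11) = 5 + (2*P*w - 11) = 5 + (-11 + 2*P*w) = -6 + 2*P*w)
52385*p(11, 0) = 52385*(-6 + 2*11*0) = 52385*(-6 + 0) = 52385*(-6) = -314310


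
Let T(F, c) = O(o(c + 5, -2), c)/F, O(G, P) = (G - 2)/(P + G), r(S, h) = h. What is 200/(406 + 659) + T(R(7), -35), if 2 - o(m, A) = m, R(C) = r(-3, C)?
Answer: -1850/1491 ≈ -1.2408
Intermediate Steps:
R(C) = C
o(m, A) = 2 - m
O(G, P) = (-2 + G)/(G + P)
T(F, c) = (5/3 + c/3)/F (T(F, c) = ((-2 + (2 - (c + 5)))/((2 - (c + 5)) + c))/F = ((-2 + (2 - (5 + c)))/((2 - (5 + c)) + c))/F = ((-2 + (2 + (-5 - c)))/((2 + (-5 - c)) + c))/F = ((-2 + (-3 - c))/((-3 - c) + c))/F = ((-5 - c)/(-3))/F = (-(-5 - c)/3)/F = (5/3 + c/3)/F)
200/(406 + 659) + T(R(7), -35) = 200/(406 + 659) + (⅓)*(5 - 35)/7 = 200/1065 + (⅓)*(⅐)*(-30) = 200*(1/1065) - 10/7 = 40/213 - 10/7 = -1850/1491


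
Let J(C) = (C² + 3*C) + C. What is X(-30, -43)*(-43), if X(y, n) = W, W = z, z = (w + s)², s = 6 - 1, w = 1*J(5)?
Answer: -107500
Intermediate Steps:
J(C) = C² + 4*C
w = 45 (w = 1*(5*(4 + 5)) = 1*(5*9) = 1*45 = 45)
s = 5
z = 2500 (z = (45 + 5)² = 50² = 2500)
W = 2500
X(y, n) = 2500
X(-30, -43)*(-43) = 2500*(-43) = -107500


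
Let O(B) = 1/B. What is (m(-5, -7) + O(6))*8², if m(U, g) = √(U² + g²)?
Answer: 32/3 + 64*√74 ≈ 561.22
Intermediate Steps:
(m(-5, -7) + O(6))*8² = (√((-5)² + (-7)²) + 1/6)*8² = (√(25 + 49) + ⅙)*64 = (√74 + ⅙)*64 = (⅙ + √74)*64 = 32/3 + 64*√74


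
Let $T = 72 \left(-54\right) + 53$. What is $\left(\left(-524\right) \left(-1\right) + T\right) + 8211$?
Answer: $4900$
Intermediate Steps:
$T = -3835$ ($T = -3888 + 53 = -3835$)
$\left(\left(-524\right) \left(-1\right) + T\right) + 8211 = \left(\left(-524\right) \left(-1\right) - 3835\right) + 8211 = \left(524 - 3835\right) + 8211 = -3311 + 8211 = 4900$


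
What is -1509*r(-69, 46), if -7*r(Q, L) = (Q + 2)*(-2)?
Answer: 202206/7 ≈ 28887.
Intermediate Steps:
r(Q, L) = 4/7 + 2*Q/7 (r(Q, L) = -(Q + 2)*(-2)/7 = -(2 + Q)*(-2)/7 = -(-4 - 2*Q)/7 = 4/7 + 2*Q/7)
-1509*r(-69, 46) = -1509*(4/7 + (2/7)*(-69)) = -1509*(4/7 - 138/7) = -1509*(-134/7) = 202206/7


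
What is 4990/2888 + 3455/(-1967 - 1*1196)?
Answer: 2902665/4567372 ≈ 0.63552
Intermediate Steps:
4990/2888 + 3455/(-1967 - 1*1196) = 4990*(1/2888) + 3455/(-1967 - 1196) = 2495/1444 + 3455/(-3163) = 2495/1444 + 3455*(-1/3163) = 2495/1444 - 3455/3163 = 2902665/4567372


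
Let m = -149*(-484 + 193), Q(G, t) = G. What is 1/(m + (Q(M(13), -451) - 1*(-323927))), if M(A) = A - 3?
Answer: 1/367296 ≈ 2.7226e-6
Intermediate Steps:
M(A) = -3 + A
m = 43359 (m = -149*(-291) = 43359)
1/(m + (Q(M(13), -451) - 1*(-323927))) = 1/(43359 + ((-3 + 13) - 1*(-323927))) = 1/(43359 + (10 + 323927)) = 1/(43359 + 323937) = 1/367296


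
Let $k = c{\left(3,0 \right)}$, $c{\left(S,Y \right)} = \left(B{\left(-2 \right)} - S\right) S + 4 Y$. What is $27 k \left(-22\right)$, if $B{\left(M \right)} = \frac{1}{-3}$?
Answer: $5940$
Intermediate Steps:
$B{\left(M \right)} = - \frac{1}{3}$
$c{\left(S,Y \right)} = 4 Y + S \left(- \frac{1}{3} - S\right)$ ($c{\left(S,Y \right)} = \left(- \frac{1}{3} - S\right) S + 4 Y = S \left(- \frac{1}{3} - S\right) + 4 Y = 4 Y + S \left(- \frac{1}{3} - S\right)$)
$k = -10$ ($k = - 3^{2} + 4 \cdot 0 - 1 = \left(-1\right) 9 + 0 - 1 = -9 + 0 - 1 = -10$)
$27 k \left(-22\right) = 27 \left(-10\right) \left(-22\right) = \left(-270\right) \left(-22\right) = 5940$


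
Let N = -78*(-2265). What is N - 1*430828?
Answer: -254158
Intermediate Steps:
N = 176670
N - 1*430828 = 176670 - 1*430828 = 176670 - 430828 = -254158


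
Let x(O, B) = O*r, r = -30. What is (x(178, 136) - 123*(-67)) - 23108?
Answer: -20207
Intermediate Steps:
x(O, B) = -30*O (x(O, B) = O*(-30) = -30*O)
(x(178, 136) - 123*(-67)) - 23108 = (-30*178 - 123*(-67)) - 23108 = (-5340 + 8241) - 23108 = 2901 - 23108 = -20207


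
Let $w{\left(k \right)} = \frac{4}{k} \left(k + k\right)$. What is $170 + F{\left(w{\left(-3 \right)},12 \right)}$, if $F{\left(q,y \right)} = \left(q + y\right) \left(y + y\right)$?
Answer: $650$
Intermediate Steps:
$w{\left(k \right)} = 8$ ($w{\left(k \right)} = \frac{4}{k} 2 k = 8$)
$F{\left(q,y \right)} = 2 y \left(q + y\right)$ ($F{\left(q,y \right)} = \left(q + y\right) 2 y = 2 y \left(q + y\right)$)
$170 + F{\left(w{\left(-3 \right)},12 \right)} = 170 + 2 \cdot 12 \left(8 + 12\right) = 170 + 2 \cdot 12 \cdot 20 = 170 + 480 = 650$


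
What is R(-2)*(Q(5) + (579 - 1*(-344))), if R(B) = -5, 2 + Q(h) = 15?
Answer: -4680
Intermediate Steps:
Q(h) = 13 (Q(h) = -2 + 15 = 13)
R(-2)*(Q(5) + (579 - 1*(-344))) = -5*(13 + (579 - 1*(-344))) = -5*(13 + (579 + 344)) = -5*(13 + 923) = -5*936 = -4680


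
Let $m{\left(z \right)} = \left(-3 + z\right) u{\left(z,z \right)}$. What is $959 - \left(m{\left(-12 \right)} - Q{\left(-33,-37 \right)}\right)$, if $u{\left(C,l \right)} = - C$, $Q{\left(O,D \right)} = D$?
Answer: $1102$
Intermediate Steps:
$m{\left(z \right)} = - z \left(-3 + z\right)$ ($m{\left(z \right)} = \left(-3 + z\right) \left(- z\right) = - z \left(-3 + z\right)$)
$959 - \left(m{\left(-12 \right)} - Q{\left(-33,-37 \right)}\right) = 959 - \left(- 12 \left(3 - -12\right) - -37\right) = 959 - \left(- 12 \left(3 + 12\right) + 37\right) = 959 - \left(\left(-12\right) 15 + 37\right) = 959 - \left(-180 + 37\right) = 959 - -143 = 959 + 143 = 1102$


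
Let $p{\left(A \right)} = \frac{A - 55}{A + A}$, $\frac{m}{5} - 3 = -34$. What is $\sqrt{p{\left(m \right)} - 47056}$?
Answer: $\frac{i \sqrt{45220165}}{31} \approx 216.92 i$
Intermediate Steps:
$m = -155$ ($m = 15 + 5 \left(-34\right) = 15 - 170 = -155$)
$p{\left(A \right)} = \frac{-55 + A}{2 A}$
$\sqrt{p{\left(m \right)} - 47056} = \sqrt{\frac{-55 - 155}{2 \left(-155\right)} - 47056} = \sqrt{\frac{1}{2} \left(- \frac{1}{155}\right) \left(-210\right) - 47056} = \sqrt{\frac{21}{31} - 47056} = \sqrt{- \frac{1458715}{31}} = \frac{i \sqrt{45220165}}{31}$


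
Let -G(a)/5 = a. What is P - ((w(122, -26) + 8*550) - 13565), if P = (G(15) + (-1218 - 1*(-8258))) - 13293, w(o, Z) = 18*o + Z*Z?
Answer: -35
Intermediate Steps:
G(a) = -5*a
w(o, Z) = Z² + 18*o (w(o, Z) = 18*o + Z² = Z² + 18*o)
P = -6328 (P = (-5*15 + (-1218 - 1*(-8258))) - 13293 = (-75 + (-1218 + 8258)) - 13293 = (-75 + 7040) - 13293 = 6965 - 13293 = -6328)
P - ((w(122, -26) + 8*550) - 13565) = -6328 - ((((-26)² + 18*122) + 8*550) - 13565) = -6328 - (((676 + 2196) + 4400) - 13565) = -6328 - ((2872 + 4400) - 13565) = -6328 - (7272 - 13565) = -6328 - 1*(-6293) = -6328 + 6293 = -35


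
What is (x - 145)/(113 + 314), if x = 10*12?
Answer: -25/427 ≈ -0.058548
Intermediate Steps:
x = 120
(x - 145)/(113 + 314) = (120 - 145)/(113 + 314) = -25/427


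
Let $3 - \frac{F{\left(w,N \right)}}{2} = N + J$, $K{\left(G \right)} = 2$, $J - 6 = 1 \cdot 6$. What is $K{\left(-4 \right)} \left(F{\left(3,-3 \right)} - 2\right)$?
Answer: $-28$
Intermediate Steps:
$J = 12$ ($J = 6 + 1 \cdot 6 = 6 + 6 = 12$)
$F{\left(w,N \right)} = -18 - 2 N$ ($F{\left(w,N \right)} = 6 - 2 \left(N + 12\right) = 6 - 2 \left(12 + N\right) = 6 - \left(24 + 2 N\right) = -18 - 2 N$)
$K{\left(-4 \right)} \left(F{\left(3,-3 \right)} - 2\right) = 2 \left(\left(-18 - -6\right) - 2\right) = 2 \left(\left(-18 + 6\right) - 2\right) = 2 \left(-12 - 2\right) = 2 \left(-14\right) = -28$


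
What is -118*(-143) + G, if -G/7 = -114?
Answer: 17672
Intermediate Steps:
G = 798 (G = -7*(-114) = 798)
-118*(-143) + G = -118*(-143) + 798 = 16874 + 798 = 17672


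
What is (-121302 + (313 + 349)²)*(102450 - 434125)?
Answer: -105121737850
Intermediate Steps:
(-121302 + (313 + 349)²)*(102450 - 434125) = (-121302 + 662²)*(-331675) = (-121302 + 438244)*(-331675) = 316942*(-331675) = -105121737850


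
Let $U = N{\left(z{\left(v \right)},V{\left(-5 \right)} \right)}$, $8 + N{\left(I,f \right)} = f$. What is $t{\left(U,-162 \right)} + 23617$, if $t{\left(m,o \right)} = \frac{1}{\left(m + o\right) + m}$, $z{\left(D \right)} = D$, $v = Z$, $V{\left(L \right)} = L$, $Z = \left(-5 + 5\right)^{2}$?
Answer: $\frac{4439995}{188} \approx 23617.0$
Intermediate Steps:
$Z = 0$ ($Z = 0^{2} = 0$)
$v = 0$
$N{\left(I,f \right)} = -8 + f$
$U = -13$ ($U = -8 - 5 = -13$)
$t{\left(m,o \right)} = \frac{1}{o + 2 m}$
$t{\left(U,-162 \right)} + 23617 = \frac{1}{-162 + 2 \left(-13\right)} + 23617 = \frac{1}{-162 - 26} + 23617 = \frac{1}{-188} + 23617 = - \frac{1}{188} + 23617 = \frac{4439995}{188}$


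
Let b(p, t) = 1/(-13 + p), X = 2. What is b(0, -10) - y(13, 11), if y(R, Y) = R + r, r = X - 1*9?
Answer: -79/13 ≈ -6.0769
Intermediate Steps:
r = -7 (r = 2 - 1*9 = 2 - 9 = -7)
y(R, Y) = -7 + R (y(R, Y) = R - 7 = -7 + R)
b(0, -10) - y(13, 11) = 1/(-13 + 0) - (-7 + 13) = 1/(-13) - 1*6 = -1/13 - 6 = -79/13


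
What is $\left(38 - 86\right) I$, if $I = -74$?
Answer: $3552$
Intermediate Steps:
$\left(38 - 86\right) I = \left(38 - 86\right) \left(-74\right) = \left(-48\right) \left(-74\right) = 3552$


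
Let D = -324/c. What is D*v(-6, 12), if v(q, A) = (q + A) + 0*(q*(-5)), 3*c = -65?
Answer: 5832/65 ≈ 89.723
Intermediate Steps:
c = -65/3 (c = (⅓)*(-65) = -65/3 ≈ -21.667)
D = 972/65 (D = -324/(-65/3) = -324*(-3/65) = 972/65 ≈ 14.954)
v(q, A) = A + q (v(q, A) = (A + q) + 0*(-5*q) = (A + q) + 0 = A + q)
D*v(-6, 12) = 972*(12 - 6)/65 = (972/65)*6 = 5832/65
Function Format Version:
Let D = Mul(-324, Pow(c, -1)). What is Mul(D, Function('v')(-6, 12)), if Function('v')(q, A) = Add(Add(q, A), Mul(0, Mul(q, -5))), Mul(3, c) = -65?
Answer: Rational(5832, 65) ≈ 89.723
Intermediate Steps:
c = Rational(-65, 3) (c = Mul(Rational(1, 3), -65) = Rational(-65, 3) ≈ -21.667)
D = Rational(972, 65) (D = Mul(-324, Pow(Rational(-65, 3), -1)) = Mul(-324, Rational(-3, 65)) = Rational(972, 65) ≈ 14.954)
Function('v')(q, A) = Add(A, q) (Function('v')(q, A) = Add(Add(A, q), Mul(0, Mul(-5, q))) = Add(Add(A, q), 0) = Add(A, q))
Mul(D, Function('v')(-6, 12)) = Mul(Rational(972, 65), Add(12, -6)) = Mul(Rational(972, 65), 6) = Rational(5832, 65)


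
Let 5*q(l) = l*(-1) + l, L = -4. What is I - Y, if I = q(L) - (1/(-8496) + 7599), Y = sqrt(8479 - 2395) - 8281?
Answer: 5131585/8496 ≈ 604.00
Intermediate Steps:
q(l) = 0 (q(l) = (l*(-1) + l)/5 = (-l + l)/5 = (1/5)*0 = 0)
Y = -8203 (Y = sqrt(6084) - 8281 = 78 - 8281 = -8203)
I = -64561103/8496 (I = 0 - (1/(-8496) + 7599) = 0 - (-1/8496 + 7599) = 0 - 1*64561103/8496 = 0 - 64561103/8496 = -64561103/8496 ≈ -7599.0)
I - Y = -64561103/8496 - 1*(-8203) = -64561103/8496 + 8203 = 5131585/8496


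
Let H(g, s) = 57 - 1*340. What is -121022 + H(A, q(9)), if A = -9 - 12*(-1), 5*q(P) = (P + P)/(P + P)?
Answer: -121305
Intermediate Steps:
q(P) = ⅕ (q(P) = ((P + P)/(P + P))/5 = ((2*P)/((2*P)))/5 = ((2*P)*(1/(2*P)))/5 = (⅕)*1 = ⅕)
A = 3 (A = -9 + 12 = 3)
H(g, s) = -283 (H(g, s) = 57 - 340 = -283)
-121022 + H(A, q(9)) = -121022 - 283 = -121305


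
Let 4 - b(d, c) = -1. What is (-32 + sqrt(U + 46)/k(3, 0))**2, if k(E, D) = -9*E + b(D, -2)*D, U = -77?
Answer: (864 + I*sqrt(31))**2/729 ≈ 1024.0 + 13.198*I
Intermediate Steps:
b(d, c) = 5 (b(d, c) = 4 - 1*(-1) = 4 + 1 = 5)
k(E, D) = -9*E + 5*D
(-32 + sqrt(U + 46)/k(3, 0))**2 = (-32 + sqrt(-77 + 46)/(-9*3 + 5*0))**2 = (-32 + sqrt(-31)/(-27 + 0))**2 = (-32 + (I*sqrt(31))/(-27))**2 = (-32 + (I*sqrt(31))*(-1/27))**2 = (-32 - I*sqrt(31)/27)**2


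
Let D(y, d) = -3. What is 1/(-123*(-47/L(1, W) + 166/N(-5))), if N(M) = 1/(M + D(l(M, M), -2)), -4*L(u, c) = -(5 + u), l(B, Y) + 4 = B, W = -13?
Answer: 1/167198 ≈ 5.9809e-6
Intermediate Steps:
l(B, Y) = -4 + B
L(u, c) = 5/4 + u/4 (L(u, c) = -(-1)*(5 + u)/4 = -(-5 - u)/4 = 5/4 + u/4)
N(M) = 1/(-3 + M) (N(M) = 1/(M - 3) = 1/(-3 + M))
1/(-123*(-47/L(1, W) + 166/N(-5))) = 1/(-123*(-47/(5/4 + (¼)*1) + 166/(1/(-3 - 5)))) = 1/(-123*(-47/(5/4 + ¼) + 166/(1/(-8)))) = 1/(-123*(-47/3/2 + 166/(-⅛))) = 1/(-123*(-47*⅔ + 166*(-8))) = 1/(-123*(-94/3 - 1328)) = 1/(-123*(-4078/3)) = 1/167198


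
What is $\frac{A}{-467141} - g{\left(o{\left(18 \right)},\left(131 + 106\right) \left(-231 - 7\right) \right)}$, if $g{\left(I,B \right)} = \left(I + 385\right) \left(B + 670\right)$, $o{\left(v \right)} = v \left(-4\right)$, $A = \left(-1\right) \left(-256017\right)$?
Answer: $\frac{8149446396871}{467141} \approx 1.7445 \cdot 10^{7}$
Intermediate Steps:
$A = 256017$
$o{\left(v \right)} = - 4 v$
$g{\left(I,B \right)} = \left(385 + I\right) \left(670 + B\right)$
$\frac{A}{-467141} - g{\left(o{\left(18 \right)},\left(131 + 106\right) \left(-231 - 7\right) \right)} = \frac{256017}{-467141} - \left(257950 + 385 \left(131 + 106\right) \left(-231 - 7\right) + 670 \left(\left(-4\right) 18\right) + \left(131 + 106\right) \left(-231 - 7\right) \left(\left(-4\right) 18\right)\right) = 256017 \left(- \frac{1}{467141}\right) - \left(257950 + 385 \cdot 237 \left(-238\right) + 670 \left(-72\right) + 237 \left(-238\right) \left(-72\right)\right) = - \frac{256017}{467141} - \left(257950 + 385 \left(-56406\right) - 48240 - -4061232\right) = - \frac{256017}{467141} - \left(257950 - 21716310 - 48240 + 4061232\right) = - \frac{256017}{467141} - -17445368 = - \frac{256017}{467141} + 17445368 = \frac{8149446396871}{467141}$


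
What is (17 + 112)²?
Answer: 16641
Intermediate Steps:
(17 + 112)² = 129² = 16641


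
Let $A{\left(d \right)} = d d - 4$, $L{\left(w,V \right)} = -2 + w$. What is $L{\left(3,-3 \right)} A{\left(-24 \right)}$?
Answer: $572$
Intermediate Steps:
$A{\left(d \right)} = -4 + d^{2}$ ($A{\left(d \right)} = d^{2} - 4 = -4 + d^{2}$)
$L{\left(3,-3 \right)} A{\left(-24 \right)} = \left(-2 + 3\right) \left(-4 + \left(-24\right)^{2}\right) = 1 \left(-4 + 576\right) = 1 \cdot 572 = 572$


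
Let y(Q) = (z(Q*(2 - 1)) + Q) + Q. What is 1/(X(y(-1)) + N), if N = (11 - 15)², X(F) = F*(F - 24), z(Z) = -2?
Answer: 1/128 ≈ 0.0078125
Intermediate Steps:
y(Q) = -2 + 2*Q (y(Q) = (-2 + Q) + Q = -2 + 2*Q)
X(F) = F*(-24 + F)
N = 16 (N = (-4)² = 16)
1/(X(y(-1)) + N) = 1/((-2 + 2*(-1))*(-24 + (-2 + 2*(-1))) + 16) = 1/((-2 - 2)*(-24 + (-2 - 2)) + 16) = 1/(-4*(-24 - 4) + 16) = 1/(-4*(-28) + 16) = 1/(112 + 16) = 1/128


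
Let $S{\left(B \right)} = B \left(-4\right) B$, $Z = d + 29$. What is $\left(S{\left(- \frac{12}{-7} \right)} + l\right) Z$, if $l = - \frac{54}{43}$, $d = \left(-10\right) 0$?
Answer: $- \frac{795006}{2107} \approx -377.32$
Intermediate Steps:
$d = 0$
$Z = 29$ ($Z = 0 + 29 = 29$)
$S{\left(B \right)} = - 4 B^{2}$ ($S{\left(B \right)} = - 4 B B = - 4 B^{2}$)
$l = - \frac{54}{43}$ ($l = \left(-54\right) \frac{1}{43} = - \frac{54}{43} \approx -1.2558$)
$\left(S{\left(- \frac{12}{-7} \right)} + l\right) Z = \left(- 4 \left(- \frac{12}{-7}\right)^{2} - \frac{54}{43}\right) 29 = \left(- 4 \left(\left(-12\right) \left(- \frac{1}{7}\right)\right)^{2} - \frac{54}{43}\right) 29 = \left(- 4 \left(\frac{12}{7}\right)^{2} - \frac{54}{43}\right) 29 = \left(\left(-4\right) \frac{144}{49} - \frac{54}{43}\right) 29 = \left(- \frac{576}{49} - \frac{54}{43}\right) 29 = \left(- \frac{27414}{2107}\right) 29 = - \frac{795006}{2107}$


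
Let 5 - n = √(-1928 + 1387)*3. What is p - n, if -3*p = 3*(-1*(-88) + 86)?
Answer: -179 + 3*I*√541 ≈ -179.0 + 69.778*I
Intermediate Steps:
p = -174 (p = -(-1*(-88) + 86) = -(88 + 86) = -174 ≈ -174.00)
n = 5 - 3*I*√541 (n = 5 - √(-1928 + 1387)*3 = 5 - √(-541)*3 = 5 - I*√541*3 = 5 - 3*I*√541 ≈ 5.0 - 69.778*I)
p - n = -174 - (5 - 3*I*√541) = -174 + (-5 + 3*I*√541) = -179 + 3*I*√541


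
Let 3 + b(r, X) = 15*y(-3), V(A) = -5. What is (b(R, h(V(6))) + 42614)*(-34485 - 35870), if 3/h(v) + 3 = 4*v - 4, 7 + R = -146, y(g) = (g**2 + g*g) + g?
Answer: -3013726780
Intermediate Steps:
y(g) = g + 2*g**2 (y(g) = (g**2 + g**2) + g = 2*g**2 + g = g + 2*g**2)
R = -153 (R = -7 - 146 = -153)
h(v) = 3/(-7 + 4*v) (h(v) = 3/(-3 + (4*v - 4)) = 3/(-3 + (-4 + 4*v)) = 3/(-7 + 4*v))
b(r, X) = 222 (b(r, X) = -3 + 15*(-3*(1 + 2*(-3))) = -3 + 15*(-3*(1 - 6)) = -3 + 15*(-3*(-5)) = -3 + 15*15 = -3 + 225 = 222)
(b(R, h(V(6))) + 42614)*(-34485 - 35870) = (222 + 42614)*(-34485 - 35870) = 42836*(-70355) = -3013726780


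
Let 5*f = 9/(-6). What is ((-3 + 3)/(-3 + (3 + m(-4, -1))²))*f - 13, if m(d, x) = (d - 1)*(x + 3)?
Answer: -13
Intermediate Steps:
f = -3/10 (f = (9/(-6))/5 = (9*(-⅙))/5 = (⅕)*(-3/2) = -3/10 ≈ -0.30000)
m(d, x) = (-1 + d)*(3 + x)
((-3 + 3)/(-3 + (3 + m(-4, -1))²))*f - 13 = ((-3 + 3)/(-3 + (3 + (-3 - 1*(-1) + 3*(-4) - 4*(-1)))²))*(-3/10) - 13 = (0/(-3 + (3 + (-3 + 1 - 12 + 4))²))*(-3/10) - 13 = (0/(-3 + (3 - 10)²))*(-3/10) - 13 = (0/(-3 + (-7)²))*(-3/10) - 13 = (0/(-3 + 49))*(-3/10) - 13 = (0/46)*(-3/10) - 13 = (0*(1/46))*(-3/10) - 13 = 0*(-3/10) - 13 = 0 - 13 = -13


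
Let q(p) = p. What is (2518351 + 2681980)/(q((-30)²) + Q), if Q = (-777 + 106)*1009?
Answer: -5200331/676139 ≈ -7.6912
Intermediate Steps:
Q = -677039 (Q = -671*1009 = -677039)
(2518351 + 2681980)/(q((-30)²) + Q) = (2518351 + 2681980)/((-30)² - 677039) = 5200331/(900 - 677039) = 5200331/(-676139) = 5200331*(-1/676139) = -5200331/676139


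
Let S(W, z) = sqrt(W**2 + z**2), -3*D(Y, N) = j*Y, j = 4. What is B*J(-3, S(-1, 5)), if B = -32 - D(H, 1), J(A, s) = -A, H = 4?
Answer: -80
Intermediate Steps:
D(Y, N) = -4*Y/3
B = -80/3 (B = -32 - (-4)*4/3 = -32 - 1*(-16/3) = -32 + 16/3 = -80/3 ≈ -26.667)
B*J(-3, S(-1, 5)) = -(-80)*(-3)/3 = -80/3*3 = -80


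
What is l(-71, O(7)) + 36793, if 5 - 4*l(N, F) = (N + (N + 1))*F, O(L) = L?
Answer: 37041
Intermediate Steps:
l(N, F) = 5/4 - F*(1 + 2*N)/4 (l(N, F) = 5/4 - (N + (N + 1))*F/4 = 5/4 - (N + (1 + N))*F/4 = 5/4 - (1 + 2*N)*F/4 = 5/4 - F*(1 + 2*N)/4)
l(-71, O(7)) + 36793 = (5/4 - 1/4*7 - 1/2*7*(-71)) + 36793 = (5/4 - 7/4 + 497/2) + 36793 = 248 + 36793 = 37041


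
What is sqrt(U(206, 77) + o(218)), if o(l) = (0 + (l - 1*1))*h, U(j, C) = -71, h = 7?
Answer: 2*sqrt(362) ≈ 38.053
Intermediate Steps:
o(l) = -7 + 7*l (o(l) = (0 + (l - 1*1))*7 = (0 + (l - 1))*7 = (0 + (-1 + l))*7 = (-1 + l)*7 = -7 + 7*l)
sqrt(U(206, 77) + o(218)) = sqrt(-71 + (-7 + 7*218)) = sqrt(-71 + (-7 + 1526)) = sqrt(-71 + 1519) = sqrt(1448) = 2*sqrt(362)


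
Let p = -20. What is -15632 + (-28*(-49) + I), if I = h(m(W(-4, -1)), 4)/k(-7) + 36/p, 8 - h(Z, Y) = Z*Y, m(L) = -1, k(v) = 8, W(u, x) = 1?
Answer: -142603/10 ≈ -14260.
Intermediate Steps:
h(Z, Y) = 8 - Y*Z (h(Z, Y) = 8 - Z*Y = 8 - Y*Z)
I = -3/10 (I = (8 - 1*4*(-1))/8 + 36/(-20) = (8 + 4)*(⅛) + 36*(-1/20) = 12*(⅛) - 9/5 = 3/2 - 9/5 = -3/10 ≈ -0.30000)
-15632 + (-28*(-49) + I) = -15632 + (-28*(-49) - 3/10) = -15632 + (1372 - 3/10) = -15632 + 13717/10 = -142603/10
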